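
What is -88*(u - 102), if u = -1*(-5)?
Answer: 8536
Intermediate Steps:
u = 5
-88*(u - 102) = -88*(5 - 102) = -88*(-97) = 8536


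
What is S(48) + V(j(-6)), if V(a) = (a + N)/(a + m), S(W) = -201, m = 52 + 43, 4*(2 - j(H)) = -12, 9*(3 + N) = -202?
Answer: -45271/225 ≈ -201.20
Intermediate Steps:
N = -229/9 (N = -3 + (1/9)*(-202) = -3 - 202/9 = -229/9 ≈ -25.444)
j(H) = 5 (j(H) = 2 - 1/4*(-12) = 2 + 3 = 5)
m = 95
V(a) = (-229/9 + a)/(95 + a) (V(a) = (a - 229/9)/(a + 95) = (-229/9 + a)/(95 + a))
S(48) + V(j(-6)) = -201 + (-229/9 + 5)/(95 + 5) = -201 - 184/9/100 = -201 + (1/100)*(-184/9) = -201 - 46/225 = -45271/225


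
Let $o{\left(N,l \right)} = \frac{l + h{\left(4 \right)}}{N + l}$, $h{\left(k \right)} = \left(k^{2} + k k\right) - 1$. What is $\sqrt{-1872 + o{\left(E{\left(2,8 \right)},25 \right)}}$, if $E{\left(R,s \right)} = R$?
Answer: $\frac{2 i \sqrt{37866}}{9} \approx 43.243 i$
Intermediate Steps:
$h{\left(k \right)} = -1 + 2 k^{2}$ ($h{\left(k \right)} = \left(k^{2} + k^{2}\right) - 1 = 2 k^{2} - 1 = -1 + 2 k^{2}$)
$o{\left(N,l \right)} = \frac{31 + l}{N + l}$ ($o{\left(N,l \right)} = \frac{l - \left(1 - 2 \cdot 4^{2}\right)}{N + l} = \frac{l + \left(-1 + 2 \cdot 16\right)}{N + l} = \frac{l + \left(-1 + 32\right)}{N + l} = \frac{l + 31}{N + l} = \frac{31 + l}{N + l}$)
$\sqrt{-1872 + o{\left(E{\left(2,8 \right)},25 \right)}} = \sqrt{-1872 + \frac{31 + 25}{2 + 25}} = \sqrt{-1872 + \frac{1}{27} \cdot 56} = \sqrt{-1872 + \frac{56}{27}} = \sqrt{- \frac{50488}{27}} = \frac{2 i \sqrt{37866}}{9}$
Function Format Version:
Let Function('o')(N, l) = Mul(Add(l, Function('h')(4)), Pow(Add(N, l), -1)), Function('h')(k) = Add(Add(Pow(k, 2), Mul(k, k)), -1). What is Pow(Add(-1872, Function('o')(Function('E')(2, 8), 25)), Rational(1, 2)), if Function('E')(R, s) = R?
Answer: Mul(Rational(2, 9), I, Pow(37866, Rational(1, 2))) ≈ Mul(43.243, I)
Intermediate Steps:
Function('h')(k) = Add(-1, Mul(2, Pow(k, 2))) (Function('h')(k) = Add(Add(Pow(k, 2), Pow(k, 2)), -1) = Add(Mul(2, Pow(k, 2)), -1) = Add(-1, Mul(2, Pow(k, 2))))
Function('o')(N, l) = Mul(Pow(Add(N, l), -1), Add(31, l)) (Function('o')(N, l) = Mul(Add(l, Add(-1, Mul(2, Pow(4, 2)))), Pow(Add(N, l), -1)) = Mul(Add(l, Add(-1, Mul(2, 16))), Pow(Add(N, l), -1)) = Mul(Add(l, Add(-1, 32)), Pow(Add(N, l), -1)) = Mul(Add(l, 31), Pow(Add(N, l), -1)) = Mul(Add(31, l), Pow(Add(N, l), -1)) = Mul(Pow(Add(N, l), -1), Add(31, l)))
Pow(Add(-1872, Function('o')(Function('E')(2, 8), 25)), Rational(1, 2)) = Pow(Add(-1872, Mul(Pow(Add(2, 25), -1), Add(31, 25))), Rational(1, 2)) = Pow(Add(-1872, Mul(Pow(27, -1), 56)), Rational(1, 2)) = Pow(Add(-1872, Mul(Rational(1, 27), 56)), Rational(1, 2)) = Pow(Add(-1872, Rational(56, 27)), Rational(1, 2)) = Pow(Rational(-50488, 27), Rational(1, 2)) = Mul(Rational(2, 9), I, Pow(37866, Rational(1, 2)))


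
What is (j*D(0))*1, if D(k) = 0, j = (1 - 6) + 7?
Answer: 0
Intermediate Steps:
j = 2 (j = -5 + 7 = 2)
(j*D(0))*1 = (2*0)*1 = 0*1 = 0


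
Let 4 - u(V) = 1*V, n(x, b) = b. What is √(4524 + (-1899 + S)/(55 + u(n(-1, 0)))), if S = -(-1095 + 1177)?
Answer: √15631165/59 ≈ 67.011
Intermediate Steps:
u(V) = 4 - V
S = -82 (S = -1*82 = -82)
√(4524 + (-1899 + S)/(55 + u(n(-1, 0)))) = √(4524 + (-1899 - 82)/(55 + (4 - 1*0))) = √(4524 - 1981/(55 + (4 + 0))) = √(4524 - 1981/(55 + 4)) = √(4524 - 1981/59) = √(264935/59) = √15631165/59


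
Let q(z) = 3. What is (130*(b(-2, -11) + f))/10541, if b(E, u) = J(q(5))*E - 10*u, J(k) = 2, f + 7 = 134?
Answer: 30290/10541 ≈ 2.8735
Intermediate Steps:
f = 127 (f = -7 + 134 = 127)
b(E, u) = -10*u + 2*E (b(E, u) = 2*E - 10*u = -10*u + 2*E)
(130*(b(-2, -11) + f))/10541 = (130*((-10*(-11) + 2*(-2)) + 127))/10541 = (130*((110 - 4) + 127))*(1/10541) = (130*(106 + 127))*(1/10541) = (130*233)*(1/10541) = 30290*(1/10541) = 30290/10541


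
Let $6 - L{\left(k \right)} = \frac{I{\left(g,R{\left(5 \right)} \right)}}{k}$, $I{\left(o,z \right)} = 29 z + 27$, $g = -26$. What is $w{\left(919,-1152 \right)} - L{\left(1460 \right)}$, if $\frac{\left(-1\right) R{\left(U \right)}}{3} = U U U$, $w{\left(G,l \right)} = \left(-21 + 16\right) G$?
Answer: $- \frac{1682077}{365} \approx -4608.4$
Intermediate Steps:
$w{\left(G,l \right)} = - 5 G$
$R{\left(U \right)} = - 3 U^{3}$ ($R{\left(U \right)} = - 3 U U U = - 3 U^{2} U = - 3 U^{3}$)
$I{\left(o,z \right)} = 27 + 29 z$
$L{\left(k \right)} = 6 + \frac{10848}{k}$ ($L{\left(k \right)} = 6 - \frac{27 + 29 \left(- 3 \cdot 5^{3}\right)}{k} = 6 - \frac{27 + 29 \left(\left(-3\right) 125\right)}{k} = 6 - \frac{27 + 29 \left(-375\right)}{k} = 6 - \frac{27 - 10875}{k} = 6 - - \frac{10848}{k} = 6 + \frac{10848}{k}$)
$w{\left(919,-1152 \right)} - L{\left(1460 \right)} = \left(-5\right) 919 - \left(6 + \frac{10848}{1460}\right) = -4595 - \left(6 + 10848 \cdot \frac{1}{1460}\right) = -4595 - \left(6 + \frac{2712}{365}\right) = -4595 - \frac{4902}{365} = - \frac{1682077}{365}$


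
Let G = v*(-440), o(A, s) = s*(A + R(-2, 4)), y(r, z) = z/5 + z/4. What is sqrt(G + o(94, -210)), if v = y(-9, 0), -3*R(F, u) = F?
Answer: 2*I*sqrt(4970) ≈ 141.0*I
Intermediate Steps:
y(r, z) = 9*z/20 (y(r, z) = z*(1/5) + z*(1/4) = z/5 + z/4 = 9*z/20)
R(F, u) = -F/3
v = 0 (v = (9/20)*0 = 0)
o(A, s) = s*(2/3 + A) (o(A, s) = s*(A - 1/3*(-2)) = s*(A + 2/3) = s*(2/3 + A))
G = 0 (G = 0*(-440) = 0)
sqrt(G + o(94, -210)) = sqrt(0 + (1/3)*(-210)*(2 + 3*94)) = sqrt(0 + (1/3)*(-210)*(2 + 282)) = sqrt(0 + (1/3)*(-210)*284) = sqrt(0 - 19880) = sqrt(-19880) = 2*I*sqrt(4970)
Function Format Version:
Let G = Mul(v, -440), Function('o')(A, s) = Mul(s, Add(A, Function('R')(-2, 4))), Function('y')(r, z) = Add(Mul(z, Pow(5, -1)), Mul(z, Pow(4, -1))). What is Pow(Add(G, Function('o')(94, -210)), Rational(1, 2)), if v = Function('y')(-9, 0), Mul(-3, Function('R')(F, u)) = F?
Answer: Mul(2, I, Pow(4970, Rational(1, 2))) ≈ Mul(141.00, I)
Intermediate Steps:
Function('y')(r, z) = Mul(Rational(9, 20), z) (Function('y')(r, z) = Add(Mul(z, Rational(1, 5)), Mul(z, Rational(1, 4))) = Add(Mul(Rational(1, 5), z), Mul(Rational(1, 4), z)) = Mul(Rational(9, 20), z))
Function('R')(F, u) = Mul(Rational(-1, 3), F)
v = 0 (v = Mul(Rational(9, 20), 0) = 0)
Function('o')(A, s) = Mul(s, Add(Rational(2, 3), A)) (Function('o')(A, s) = Mul(s, Add(A, Mul(Rational(-1, 3), -2))) = Mul(s, Add(A, Rational(2, 3))) = Mul(s, Add(Rational(2, 3), A)))
G = 0 (G = Mul(0, -440) = 0)
Pow(Add(G, Function('o')(94, -210)), Rational(1, 2)) = Pow(Add(0, Mul(Rational(1, 3), -210, Add(2, Mul(3, 94)))), Rational(1, 2)) = Pow(Add(0, Mul(Rational(1, 3), -210, Add(2, 282))), Rational(1, 2)) = Pow(Add(0, Mul(Rational(1, 3), -210, 284)), Rational(1, 2)) = Pow(Add(0, -19880), Rational(1, 2)) = Pow(-19880, Rational(1, 2)) = Mul(2, I, Pow(4970, Rational(1, 2)))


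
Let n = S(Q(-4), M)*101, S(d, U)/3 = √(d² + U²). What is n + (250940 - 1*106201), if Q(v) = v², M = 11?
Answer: 144739 + 303*√377 ≈ 1.5062e+5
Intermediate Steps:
S(d, U) = 3*√(U² + d²) (S(d, U) = 3*√(d² + U²) = 3*√(U² + d²))
n = 303*√377 (n = (3*√(11² + ((-4)²)²))*101 = (3*√(121 + 16²))*101 = (3*√(121 + 256))*101 = (3*√377)*101 = 303*√377 ≈ 5883.2)
n + (250940 - 1*106201) = 303*√377 + (250940 - 1*106201) = 303*√377 + (250940 - 106201) = 303*√377 + 144739 = 144739 + 303*√377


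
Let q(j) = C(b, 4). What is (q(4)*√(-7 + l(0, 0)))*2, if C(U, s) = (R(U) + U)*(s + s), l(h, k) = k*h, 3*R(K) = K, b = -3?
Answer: -64*I*√7 ≈ -169.33*I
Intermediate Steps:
R(K) = K/3
l(h, k) = h*k
C(U, s) = 8*U*s/3 (C(U, s) = (U/3 + U)*(s + s) = (4*U/3)*(2*s) = 8*U*s/3)
q(j) = -32 (q(j) = (8/3)*(-3)*4 = -32)
(q(4)*√(-7 + l(0, 0)))*2 = -32*√(-7 + 0*0)*2 = -32*√(-7 + 0)*2 = -32*I*√7*2 = -64*I*√7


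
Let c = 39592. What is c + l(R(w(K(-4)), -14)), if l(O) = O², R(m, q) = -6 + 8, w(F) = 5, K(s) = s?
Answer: 39596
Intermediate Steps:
R(m, q) = 2
c + l(R(w(K(-4)), -14)) = 39592 + 2² = 39592 + 4 = 39596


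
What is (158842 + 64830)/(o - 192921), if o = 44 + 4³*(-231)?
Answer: -223672/207661 ≈ -1.0771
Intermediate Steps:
o = -14740 (o = 44 + 64*(-231) = 44 - 14784 = -14740)
(158842 + 64830)/(o - 192921) = (158842 + 64830)/(-14740 - 192921) = 223672/(-207661) = 223672*(-1/207661) = -223672/207661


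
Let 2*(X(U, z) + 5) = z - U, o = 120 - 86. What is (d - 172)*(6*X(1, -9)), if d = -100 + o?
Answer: 14280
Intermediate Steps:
o = 34
X(U, z) = -5 + z/2 - U/2 (X(U, z) = -5 + (z - U)/2 = -5 + (z/2 - U/2) = -5 + z/2 - U/2)
d = -66 (d = -100 + 34 = -66)
(d - 172)*(6*X(1, -9)) = (-66 - 172)*(6*(-5 + (½)*(-9) - ½*1)) = -1428*(-5 - 9/2 - ½) = -1428*(-10) = -238*(-60) = 14280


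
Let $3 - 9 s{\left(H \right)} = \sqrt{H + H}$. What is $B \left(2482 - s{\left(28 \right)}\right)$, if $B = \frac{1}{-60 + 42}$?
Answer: $- \frac{7445}{54} - \frac{\sqrt{14}}{81} \approx -137.92$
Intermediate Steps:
$s{\left(H \right)} = \frac{1}{3} - \frac{\sqrt{2} \sqrt{H}}{9}$ ($s{\left(H \right)} = \frac{1}{3} - \frac{\sqrt{H + H}}{9} = \frac{1}{3} - \frac{\sqrt{2 H}}{9} = \frac{1}{3} - \frac{\sqrt{2} \sqrt{H}}{9}$)
$B = - \frac{1}{18}$ ($B = \frac{1}{-18} = - \frac{1}{18} \approx -0.055556$)
$B \left(2482 - s{\left(28 \right)}\right) = - \frac{2482 - \left(\frac{1}{3} - \frac{\sqrt{2} \sqrt{28}}{9}\right)}{18} = - \frac{2482 - \left(\frac{1}{3} - \frac{\sqrt{2} \cdot 2 \sqrt{7}}{9}\right)}{18} = - \frac{2482 - \left(\frac{1}{3} - \frac{2 \sqrt{14}}{9}\right)}{18} = - \frac{\frac{7445}{3} + \frac{2 \sqrt{14}}{9}}{18} = - \frac{7445}{54} - \frac{\sqrt{14}}{81}$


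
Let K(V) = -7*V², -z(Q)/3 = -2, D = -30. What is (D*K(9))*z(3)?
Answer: 102060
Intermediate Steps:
z(Q) = 6 (z(Q) = -3*(-2) = 6)
(D*K(9))*z(3) = -(-210)*9²*6 = -(-210)*81*6 = -30*(-567)*6 = 17010*6 = 102060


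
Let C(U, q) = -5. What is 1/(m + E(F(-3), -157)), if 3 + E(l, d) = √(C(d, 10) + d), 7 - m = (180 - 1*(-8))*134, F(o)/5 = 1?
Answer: -4198/105739251 - I*√2/70492834 ≈ -3.9701e-5 - 2.0062e-8*I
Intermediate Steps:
F(o) = 5 (F(o) = 5*1 = 5)
m = -25185 (m = 7 - (180 - 1*(-8))*134 = 7 - (180 + 8)*134 = 7 - 188*134 = 7 - 1*25192 = 7 - 25192 = -25185)
E(l, d) = -3 + √(-5 + d)
1/(m + E(F(-3), -157)) = 1/(-25185 + (-3 + √(-5 - 157))) = 1/(-25185 + (-3 + √(-162))) = 1/(-25185 + (-3 + 9*I*√2)) = 1/(-25188 + 9*I*√2)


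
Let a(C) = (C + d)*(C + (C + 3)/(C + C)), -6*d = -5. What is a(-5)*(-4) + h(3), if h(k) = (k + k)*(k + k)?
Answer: -44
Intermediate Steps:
d = 5/6 (d = -1/6*(-5) = 5/6 ≈ 0.83333)
h(k) = 4*k**2 (h(k) = (2*k)*(2*k) = 4*k**2)
a(C) = (5/6 + C)*(C + (3 + C)/(2*C)) (a(C) = (C + 5/6)*(C + (C + 3)/(C + C)) = (5/6 + C)*(C + (3 + C)/((2*C))) = (5/6 + C)*(C + (3 + C)*(1/(2*C))) = (5/6 + C)*(C + (3 + C)/(2*C)))
a(-5)*(-4) + h(3) = ((1/12)*(15 - 5*(23 + 12*(-5)**2 + 16*(-5)))/(-5))*(-4) + 4*3**2 = ((1/12)*(-1/5)*(15 - 5*(23 + 12*25 - 80)))*(-4) + 4*9 = ((1/12)*(-1/5)*(15 - 5*(23 + 300 - 80)))*(-4) + 36 = ((1/12)*(-1/5)*(15 - 5*243))*(-4) + 36 = ((1/12)*(-1/5)*(15 - 1215))*(-4) + 36 = ((1/12)*(-1/5)*(-1200))*(-4) + 36 = 20*(-4) + 36 = -80 + 36 = -44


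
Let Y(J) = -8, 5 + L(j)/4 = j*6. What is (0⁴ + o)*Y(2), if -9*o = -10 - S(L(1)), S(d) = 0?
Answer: -80/9 ≈ -8.8889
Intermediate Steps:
L(j) = -20 + 24*j (L(j) = -20 + 4*(j*6) = -20 + 4*(6*j) = -20 + 24*j)
o = 10/9 (o = -(-10 - 1*0)/9 = -(-10 + 0)/9 = -⅑*(-10) = 10/9 ≈ 1.1111)
(0⁴ + o)*Y(2) = (0⁴ + 10/9)*(-8) = (0 + 10/9)*(-8) = (10/9)*(-8) = -80/9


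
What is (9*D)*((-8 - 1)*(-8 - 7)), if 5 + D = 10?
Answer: 6075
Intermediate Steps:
D = 5 (D = -5 + 10 = 5)
(9*D)*((-8 - 1)*(-8 - 7)) = (9*5)*((-8 - 1)*(-8 - 7)) = 45*(-9*(-15)) = 45*135 = 6075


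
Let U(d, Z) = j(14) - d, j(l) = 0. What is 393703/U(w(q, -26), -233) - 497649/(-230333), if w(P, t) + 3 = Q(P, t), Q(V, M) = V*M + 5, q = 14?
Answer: 90862942037/83380546 ≈ 1089.7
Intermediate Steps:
Q(V, M) = 5 + M*V (Q(V, M) = M*V + 5 = 5 + M*V)
w(P, t) = 2 + P*t (w(P, t) = -3 + (5 + t*P) = -3 + (5 + P*t) = 2 + P*t)
U(d, Z) = -d (U(d, Z) = 0 - d = -d)
393703/U(w(q, -26), -233) - 497649/(-230333) = 393703/((-(2 + 14*(-26)))) - 497649/(-230333) = 393703/((-(2 - 364))) - 497649*(-1/230333) = 393703/((-1*(-362))) + 497649/230333 = 393703/362 + 497649/230333 = 90862942037/83380546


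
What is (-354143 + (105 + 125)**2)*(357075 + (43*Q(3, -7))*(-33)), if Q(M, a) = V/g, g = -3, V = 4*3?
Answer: -109276199493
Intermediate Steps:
V = 12
Q(M, a) = -4 (Q(M, a) = 12/(-3) = 12*(-1/3) = -4)
(-354143 + (105 + 125)**2)*(357075 + (43*Q(3, -7))*(-33)) = (-354143 + (105 + 125)**2)*(357075 + (43*(-4))*(-33)) = (-354143 + 230**2)*(357075 - 172*(-33)) = (-354143 + 52900)*(357075 + 5676) = -301243*362751 = -109276199493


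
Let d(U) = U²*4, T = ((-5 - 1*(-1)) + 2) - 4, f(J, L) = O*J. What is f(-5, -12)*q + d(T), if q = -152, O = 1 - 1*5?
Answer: -2896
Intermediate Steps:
O = -4 (O = 1 - 5 = -4)
f(J, L) = -4*J
T = -6 (T = ((-5 + 1) + 2) - 4 = (-4 + 2) - 4 = -2 - 4 = -6)
d(U) = 4*U²
f(-5, -12)*q + d(T) = -4*(-5)*(-152) + 4*(-6)² = 20*(-152) + 4*36 = -3040 + 144 = -2896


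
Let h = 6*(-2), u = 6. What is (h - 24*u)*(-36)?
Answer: 5616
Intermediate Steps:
h = -12
(h - 24*u)*(-36) = (-12 - 24*6)*(-36) = (-12 - 144)*(-36) = -156*(-36) = 5616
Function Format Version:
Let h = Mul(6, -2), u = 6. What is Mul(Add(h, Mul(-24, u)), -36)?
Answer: 5616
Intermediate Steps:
h = -12
Mul(Add(h, Mul(-24, u)), -36) = Mul(Add(-12, Mul(-24, 6)), -36) = Mul(Add(-12, -144), -36) = Mul(-156, -36) = 5616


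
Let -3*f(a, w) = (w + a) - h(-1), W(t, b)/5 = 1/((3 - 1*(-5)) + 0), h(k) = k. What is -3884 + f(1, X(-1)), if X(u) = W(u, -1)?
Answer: -31079/8 ≈ -3884.9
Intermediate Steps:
W(t, b) = 5/8 (W(t, b) = 5/((3 - 1*(-5)) + 0) = 5/((3 + 5) + 0) = 5/(8 + 0) = 5/8)
X(u) = 5/8
f(a, w) = -⅓ - a/3 - w/3 (f(a, w) = -((w + a) - 1*(-1))/3 = -((a + w) + 1)/3 = -(1 + a + w)/3 = -⅓ - a/3 - w/3)
-3884 + f(1, X(-1)) = -3884 + (-⅓ - ⅓*1 - ⅓*5/8) = -3884 + (-⅓ - ⅓ - 5/24) = -3884 - 7/8 = -31079/8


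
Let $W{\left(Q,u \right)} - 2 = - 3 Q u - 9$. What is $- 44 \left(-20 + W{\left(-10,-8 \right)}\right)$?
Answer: $11748$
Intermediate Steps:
$W{\left(Q,u \right)} = -7 - 3 Q u$ ($W{\left(Q,u \right)} = 2 + \left(- 3 Q u - 9\right) = 2 - \left(9 + 3 Q u\right) = -7 - 3 Q u$)
$- 44 \left(-20 + W{\left(-10,-8 \right)}\right) = - 44 \left(-20 - \left(7 - -240\right)\right) = - 44 \left(-20 - 247\right) = \left(-44\right) \left(-267\right) = 11748$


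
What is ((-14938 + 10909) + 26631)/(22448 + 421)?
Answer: 7534/7623 ≈ 0.98833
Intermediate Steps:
((-14938 + 10909) + 26631)/(22448 + 421) = (-4029 + 26631)/22869 = 22602*(1/22869) = 7534/7623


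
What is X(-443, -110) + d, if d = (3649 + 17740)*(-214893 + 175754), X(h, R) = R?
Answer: -837144181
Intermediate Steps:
d = -837144071 (d = 21389*(-39139) = -837144071)
X(-443, -110) + d = -110 - 837144071 = -837144181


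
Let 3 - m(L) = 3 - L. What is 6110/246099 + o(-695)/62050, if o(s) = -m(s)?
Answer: 110032861/3054088590 ≈ 0.036028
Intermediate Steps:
m(L) = L (m(L) = 3 - (3 - L) = 3 + (-3 + L) = L)
o(s) = -s
6110/246099 + o(-695)/62050 = 6110/246099 - 1*(-695)/62050 = 6110*(1/246099) + 695*(1/62050) = 6110/246099 + 139/12410 = 110032861/3054088590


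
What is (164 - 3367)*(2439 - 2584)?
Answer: 464435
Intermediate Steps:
(164 - 3367)*(2439 - 2584) = -3203*(-145) = 464435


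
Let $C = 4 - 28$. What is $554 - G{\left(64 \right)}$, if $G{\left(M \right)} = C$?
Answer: $578$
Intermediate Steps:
$C = -24$ ($C = 4 - 28 = -24$)
$G{\left(M \right)} = -24$
$554 - G{\left(64 \right)} = 554 - -24 = 554 + 24 = 578$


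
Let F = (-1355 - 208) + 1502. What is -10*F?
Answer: 610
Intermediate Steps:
F = -61 (F = -1563 + 1502 = -61)
-10*F = -10*(-61) = 610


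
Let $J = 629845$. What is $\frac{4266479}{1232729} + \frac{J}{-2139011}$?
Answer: $\frac{8349617315264}{2636820891019} \approx 3.1665$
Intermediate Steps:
$\frac{4266479}{1232729} + \frac{J}{-2139011} = \frac{4266479}{1232729} + \frac{629845}{-2139011} = 4266479 \cdot \frac{1}{1232729} + 629845 \left(- \frac{1}{2139011}\right) = \frac{4266479}{1232729} - \frac{629845}{2139011} = \frac{8349617315264}{2636820891019}$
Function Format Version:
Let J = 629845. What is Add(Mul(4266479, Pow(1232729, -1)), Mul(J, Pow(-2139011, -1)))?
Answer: Rational(8349617315264, 2636820891019) ≈ 3.1665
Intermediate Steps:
Add(Mul(4266479, Pow(1232729, -1)), Mul(J, Pow(-2139011, -1))) = Add(Mul(4266479, Pow(1232729, -1)), Mul(629845, Pow(-2139011, -1))) = Add(Mul(4266479, Rational(1, 1232729)), Mul(629845, Rational(-1, 2139011))) = Add(Rational(4266479, 1232729), Rational(-629845, 2139011)) = Rational(8349617315264, 2636820891019)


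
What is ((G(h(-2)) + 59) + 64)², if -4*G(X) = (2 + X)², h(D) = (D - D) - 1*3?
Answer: 241081/16 ≈ 15068.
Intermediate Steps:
h(D) = -3 (h(D) = 0 - 3 = -3)
G(X) = -(2 + X)²/4
((G(h(-2)) + 59) + 64)² = ((-(2 - 3)²/4 + 59) + 64)² = ((-¼*(-1)² + 59) + 64)² = ((-¼*1 + 59) + 64)² = ((-¼ + 59) + 64)² = (235/4 + 64)² = (491/4)² = 241081/16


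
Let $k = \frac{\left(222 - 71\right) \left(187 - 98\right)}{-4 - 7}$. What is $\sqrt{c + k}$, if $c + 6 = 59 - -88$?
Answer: $\frac{4 i \sqrt{8173}}{11} \approx 32.874 i$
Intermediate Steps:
$k = - \frac{13439}{11}$ ($k = \frac{151 \cdot 89}{-4 - 7} = \frac{13439}{-11} = 13439 \left(- \frac{1}{11}\right) = - \frac{13439}{11} \approx -1221.7$)
$c = 141$ ($c = -6 + \left(59 - -88\right) = -6 + \left(59 + 88\right) = -6 + 147 = 141$)
$\sqrt{c + k} = \sqrt{141 - \frac{13439}{11}} = \sqrt{- \frac{11888}{11}} = \frac{4 i \sqrt{8173}}{11}$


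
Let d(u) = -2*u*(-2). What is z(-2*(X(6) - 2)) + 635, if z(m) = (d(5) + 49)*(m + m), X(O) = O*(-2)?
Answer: 4499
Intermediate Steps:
X(O) = -2*O
d(u) = 4*u
z(m) = 138*m (z(m) = (4*5 + 49)*(m + m) = (20 + 49)*(2*m) = 69*(2*m) = 138*m)
z(-2*(X(6) - 2)) + 635 = 138*(-2*(-2*6 - 2)) + 635 = 138*(-2*(-12 - 2)) + 635 = 138*(-2*(-14)) + 635 = 138*28 + 635 = 3864 + 635 = 4499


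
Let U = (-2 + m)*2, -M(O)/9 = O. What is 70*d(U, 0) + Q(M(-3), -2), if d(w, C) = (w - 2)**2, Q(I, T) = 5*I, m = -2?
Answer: 7135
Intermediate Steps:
M(O) = -9*O
U = -8 (U = (-2 - 2)*2 = -4*2 = -8)
d(w, C) = (-2 + w)**2
70*d(U, 0) + Q(M(-3), -2) = 70*(-2 - 8)**2 + 5*(-9*(-3)) = 70*(-10)**2 + 5*27 = 70*100 + 135 = 7000 + 135 = 7135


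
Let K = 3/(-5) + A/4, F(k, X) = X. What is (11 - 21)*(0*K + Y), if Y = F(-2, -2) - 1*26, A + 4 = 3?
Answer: 280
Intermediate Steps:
A = -1 (A = -4 + 3 = -1)
Y = -28 (Y = -2 - 1*26 = -2 - 26 = -28)
K = -17/20 (K = 3/(-5) - 1/4 = 3*(-1/5) - 1*1/4 = -3/5 - 1/4 = -17/20 ≈ -0.85000)
(11 - 21)*(0*K + Y) = (11 - 21)*(0*(-17/20) - 28) = -10*(0 - 28) = -10*(-28) = 280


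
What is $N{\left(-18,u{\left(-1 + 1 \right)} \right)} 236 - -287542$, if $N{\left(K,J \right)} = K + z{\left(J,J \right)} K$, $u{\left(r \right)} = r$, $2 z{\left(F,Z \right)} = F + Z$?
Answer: $283294$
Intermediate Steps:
$z{\left(F,Z \right)} = \frac{F}{2} + \frac{Z}{2}$ ($z{\left(F,Z \right)} = \frac{F + Z}{2} = \frac{F}{2} + \frac{Z}{2}$)
$N{\left(K,J \right)} = K + J K$ ($N{\left(K,J \right)} = K + \left(\frac{J}{2} + \frac{J}{2}\right) K = K + J K$)
$N{\left(-18,u{\left(-1 + 1 \right)} \right)} 236 - -287542 = - 18 \left(1 + \left(-1 + 1\right)\right) 236 - -287542 = - 18 \left(1 + 0\right) 236 + 287542 = \left(-18\right) 1 \cdot 236 + 287542 = \left(-18\right) 236 + 287542 = -4248 + 287542 = 283294$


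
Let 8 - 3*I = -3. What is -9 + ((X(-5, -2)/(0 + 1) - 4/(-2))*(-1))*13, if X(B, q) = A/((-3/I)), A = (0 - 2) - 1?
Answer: -248/3 ≈ -82.667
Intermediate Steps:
I = 11/3 (I = 8/3 - ⅓*(-3) = 8/3 + 1 = 11/3 ≈ 3.6667)
A = -3 (A = -2 - 1 = -3)
X(B, q) = 11/3 (X(B, q) = -3/((-3/11/3)) = -3/((-3*3/11)) = -3/(-9/11) = -3*(-11/9) = 11/3)
-9 + ((X(-5, -2)/(0 + 1) - 4/(-2))*(-1))*13 = -9 + ((11/(3*(0 + 1)) - 4/(-2))*(-1))*13 = -9 + (((11/3)/1 - 4*(-½))*(-1))*13 = -9 + (((11/3)*1 + 2)*(-1))*13 = -9 + ((11/3 + 2)*(-1))*13 = -9 + ((17/3)*(-1))*13 = -9 - 17/3*13 = -9 - 221/3 = -248/3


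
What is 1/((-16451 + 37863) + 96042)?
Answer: 1/117454 ≈ 8.5140e-6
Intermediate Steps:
1/((-16451 + 37863) + 96042) = 1/(21412 + 96042) = 1/117454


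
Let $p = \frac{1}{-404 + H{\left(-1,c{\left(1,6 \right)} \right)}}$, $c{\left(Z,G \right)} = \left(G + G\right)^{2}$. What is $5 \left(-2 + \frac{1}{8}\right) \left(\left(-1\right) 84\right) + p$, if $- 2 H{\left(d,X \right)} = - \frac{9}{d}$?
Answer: $\frac{1286771}{1634} \approx 787.5$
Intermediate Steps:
$c{\left(Z,G \right)} = 4 G^{2}$ ($c{\left(Z,G \right)} = \left(2 G\right)^{2} = 4 G^{2}$)
$H{\left(d,X \right)} = \frac{9}{2 d}$ ($H{\left(d,X \right)} = - \frac{\left(-9\right) \frac{1}{d}}{2} = \frac{9}{2 d}$)
$p = - \frac{2}{817}$ ($p = \frac{1}{-404 + \frac{9}{2 \left(-1\right)}} = \frac{1}{-404 + \frac{9}{2} \left(-1\right)} = \frac{1}{-404 - \frac{9}{2}} = \frac{1}{- \frac{817}{2}} = - \frac{2}{817} \approx -0.002448$)
$5 \left(-2 + \frac{1}{8}\right) \left(\left(-1\right) 84\right) + p = 5 \left(-2 + \frac{1}{8}\right) \left(\left(-1\right) 84\right) - \frac{2}{817} = 5 \left(-2 + \frac{1}{8}\right) \left(-84\right) - \frac{2}{817} = 5 \left(- \frac{15}{8}\right) \left(-84\right) - \frac{2}{817} = \left(- \frac{75}{8}\right) \left(-84\right) - \frac{2}{817} = \frac{1575}{2} - \frac{2}{817} = \frac{1286771}{1634}$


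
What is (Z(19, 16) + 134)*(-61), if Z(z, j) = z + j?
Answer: -10309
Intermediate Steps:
Z(z, j) = j + z
(Z(19, 16) + 134)*(-61) = ((16 + 19) + 134)*(-61) = (35 + 134)*(-61) = 169*(-61) = -10309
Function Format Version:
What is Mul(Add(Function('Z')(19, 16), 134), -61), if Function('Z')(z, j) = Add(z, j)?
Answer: -10309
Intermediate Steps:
Function('Z')(z, j) = Add(j, z)
Mul(Add(Function('Z')(19, 16), 134), -61) = Mul(Add(Add(16, 19), 134), -61) = Mul(Add(35, 134), -61) = Mul(169, -61) = -10309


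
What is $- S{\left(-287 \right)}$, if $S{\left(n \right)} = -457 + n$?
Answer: $744$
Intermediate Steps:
$- S{\left(-287 \right)} = - (-457 - 287) = \left(-1\right) \left(-744\right) = 744$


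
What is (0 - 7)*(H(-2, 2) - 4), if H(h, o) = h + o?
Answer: 28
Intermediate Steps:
(0 - 7)*(H(-2, 2) - 4) = (0 - 7)*((-2 + 2) - 4) = -7*(0 - 4) = -7*(-4) = 28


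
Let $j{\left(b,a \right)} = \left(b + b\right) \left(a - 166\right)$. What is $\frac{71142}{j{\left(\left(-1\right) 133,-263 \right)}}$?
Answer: $\frac{11857}{19019} \approx 0.62343$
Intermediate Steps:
$j{\left(b,a \right)} = 2 b \left(-166 + a\right)$
$\frac{71142}{j{\left(\left(-1\right) 133,-263 \right)}} = \frac{71142}{2 \left(\left(-1\right) 133\right) \left(-166 - 263\right)} = \frac{71142}{2 \left(-133\right) \left(-429\right)} = \frac{71142}{114114} = 71142 \cdot \frac{1}{114114} = \frac{11857}{19019}$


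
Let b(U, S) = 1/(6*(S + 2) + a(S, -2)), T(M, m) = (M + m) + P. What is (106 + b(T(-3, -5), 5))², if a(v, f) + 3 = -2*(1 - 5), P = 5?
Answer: 24830289/2209 ≈ 11241.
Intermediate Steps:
a(v, f) = 5 (a(v, f) = -3 - 2*(1 - 5) = -3 - 2*(-4) = -3 + 8 = 5)
T(M, m) = 5 + M + m (T(M, m) = (M + m) + 5 = 5 + M + m)
b(U, S) = 1/(17 + 6*S) (b(U, S) = 1/(6*(S + 2) + 5) = 1/(6*(2 + S) + 5) = 1/((12 + 6*S) + 5) = 1/(17 + 6*S))
(106 + b(T(-3, -5), 5))² = (106 + 1/(17 + 6*5))² = (106 + 1/(17 + 30))² = (106 + 1/47)² = (4983/47)² = 24830289/2209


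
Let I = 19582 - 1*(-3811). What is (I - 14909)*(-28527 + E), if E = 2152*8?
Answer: -95962524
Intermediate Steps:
E = 17216
I = 23393 (I = 19582 + 3811 = 23393)
(I - 14909)*(-28527 + E) = (23393 - 14909)*(-28527 + 17216) = 8484*(-11311) = -95962524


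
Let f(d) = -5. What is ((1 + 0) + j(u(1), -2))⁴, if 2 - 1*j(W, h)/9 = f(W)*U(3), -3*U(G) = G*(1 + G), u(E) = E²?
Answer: 671898241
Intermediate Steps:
U(G) = -G*(1 + G)/3
j(W, h) = -162 (j(W, h) = 18 - (-45)*(-⅓*3*(1 + 3)) = 18 - (-45)*(-⅓*3*4) = 18 - (-45)*(-4) = 18 - 9*20 = 18 - 180 = -162)
((1 + 0) + j(u(1), -2))⁴ = ((1 + 0) - 162)⁴ = (1 - 162)⁴ = (-161)⁴ = 671898241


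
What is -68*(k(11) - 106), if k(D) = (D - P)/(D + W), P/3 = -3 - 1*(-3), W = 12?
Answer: 165036/23 ≈ 7175.5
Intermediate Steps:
P = 0 (P = 3*(-3 - 1*(-3)) = 3*(-3 + 3) = 3*0 = 0)
k(D) = D/(12 + D) (k(D) = (D - 1*0)/(D + 12) = (D + 0)/(12 + D) = D/(12 + D))
-68*(k(11) - 106) = -68*(11/(12 + 11) - 106) = -68*(11/23 - 106) = -68*(-2427/23) = 165036/23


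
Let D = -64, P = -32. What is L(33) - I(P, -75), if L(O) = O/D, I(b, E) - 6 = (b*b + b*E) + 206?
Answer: -232737/64 ≈ -3636.5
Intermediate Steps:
P = -32 (P = -4*8 = -32)
I(b, E) = 212 + b² + E*b (I(b, E) = 6 + ((b*b + b*E) + 206) = 6 + ((b² + E*b) + 206) = 6 + (206 + b² + E*b) = 212 + b² + E*b)
L(O) = -O/64 (L(O) = O/(-64) = O*(-1/64) = -O/64)
L(33) - I(P, -75) = -1/64*33 - (212 + (-32)² - 75*(-32)) = -33/64 - (212 + 1024 + 2400) = -33/64 - 1*3636 = -33/64 - 3636 = -232737/64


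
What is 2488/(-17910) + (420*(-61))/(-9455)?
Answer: 713656/277605 ≈ 2.5708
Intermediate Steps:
2488/(-17910) + (420*(-61))/(-9455) = 2488*(-1/17910) - 25620*(-1/9455) = -1244/8955 + 84/31 = 713656/277605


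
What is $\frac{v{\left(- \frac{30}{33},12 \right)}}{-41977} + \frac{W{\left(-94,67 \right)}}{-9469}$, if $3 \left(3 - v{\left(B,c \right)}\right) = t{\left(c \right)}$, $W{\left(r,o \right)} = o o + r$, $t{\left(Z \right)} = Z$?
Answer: $- \frac{184479446}{397480213} \approx -0.46412$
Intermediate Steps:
$W{\left(r,o \right)} = r + o^{2}$ ($W{\left(r,o \right)} = o^{2} + r = r + o^{2}$)
$v{\left(B,c \right)} = 3 - \frac{c}{3}$
$\frac{v{\left(- \frac{30}{33},12 \right)}}{-41977} + \frac{W{\left(-94,67 \right)}}{-9469} = \frac{3 - 4}{-41977} + \frac{-94 + 67^{2}}{-9469} = \left(3 - 4\right) \left(- \frac{1}{41977}\right) + \left(-94 + 4489\right) \left(- \frac{1}{9469}\right) = \left(-1\right) \left(- \frac{1}{41977}\right) + 4395 \left(- \frac{1}{9469}\right) = \frac{1}{41977} - \frac{4395}{9469} = - \frac{184479446}{397480213}$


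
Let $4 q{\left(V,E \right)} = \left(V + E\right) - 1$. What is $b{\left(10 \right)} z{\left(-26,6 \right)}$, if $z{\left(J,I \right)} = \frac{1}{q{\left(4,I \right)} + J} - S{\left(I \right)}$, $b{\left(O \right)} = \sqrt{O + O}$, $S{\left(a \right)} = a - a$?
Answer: $- \frac{8 \sqrt{5}}{95} \approx -0.1883$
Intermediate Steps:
$S{\left(a \right)} = 0$
$q{\left(V,E \right)} = - \frac{1}{4} + \frac{E}{4} + \frac{V}{4}$ ($q{\left(V,E \right)} = \frac{\left(V + E\right) - 1}{4} = \frac{\left(E + V\right) - 1}{4} = \frac{-1 + E + V}{4} = - \frac{1}{4} + \frac{E}{4} + \frac{V}{4}$)
$b{\left(O \right)} = \sqrt{2} \sqrt{O}$ ($b{\left(O \right)} = \sqrt{2 O} = \sqrt{2} \sqrt{O}$)
$z{\left(J,I \right)} = \frac{1}{\frac{3}{4} + J + \frac{I}{4}}$ ($z{\left(J,I \right)} = \frac{1}{\left(- \frac{1}{4} + \frac{I}{4} + \frac{1}{4} \cdot 4\right) + J} - 0 = \frac{1}{\left(- \frac{1}{4} + \frac{I}{4} + 1\right) + J} + 0 = \frac{1}{\left(\frac{3}{4} + \frac{I}{4}\right) + J} + 0 = \frac{1}{\frac{3}{4} + J + \frac{I}{4}} + 0 = \frac{1}{\frac{3}{4} + J + \frac{I}{4}}$)
$b{\left(10 \right)} z{\left(-26,6 \right)} = \sqrt{2} \sqrt{10} \frac{4}{3 + 6 + 4 \left(-26\right)} = 2 \sqrt{5} \frac{4}{3 + 6 - 104} = 2 \sqrt{5} \frac{4}{-95} = 2 \sqrt{5} \cdot 4 \left(- \frac{1}{95}\right) = 2 \sqrt{5} \left(- \frac{4}{95}\right) = - \frac{8 \sqrt{5}}{95}$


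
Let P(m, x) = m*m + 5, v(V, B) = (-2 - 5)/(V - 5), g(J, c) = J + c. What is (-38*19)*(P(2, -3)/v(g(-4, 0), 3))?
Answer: -58482/7 ≈ -8354.6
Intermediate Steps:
v(V, B) = -7/(-5 + V)
P(m, x) = 5 + m² (P(m, x) = m² + 5 = 5 + m²)
(-38*19)*(P(2, -3)/v(g(-4, 0), 3)) = (-38*19)*((5 + 2²)/((-7/(-5 + (-4 + 0))))) = -722*(5 + 4)/((-7/(-5 - 4))) = -6498/((-7/(-9))) = -6498/((-7*(-⅑))) = -6498/7/9 = -6498*9/7 = -722*81/7 = -58482/7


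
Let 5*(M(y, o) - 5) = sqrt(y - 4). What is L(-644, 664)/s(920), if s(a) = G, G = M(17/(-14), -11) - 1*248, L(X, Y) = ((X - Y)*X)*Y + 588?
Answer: -47570362975800/20667223 - 2796611580*I*sqrt(1022)/20667223 ≈ -2.3017e+6 - 4325.9*I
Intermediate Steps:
M(y, o) = 5 + sqrt(-4 + y)/5 (M(y, o) = 5 + sqrt(y - 4)/5 = 5 + sqrt(-4 + y)/5)
L(X, Y) = 588 + X*Y*(X - Y) (L(X, Y) = (X*(X - Y))*Y + 588 = X*Y*(X - Y) + 588 = 588 + X*Y*(X - Y))
G = -243 + I*sqrt(1022)/70 (G = (5 + sqrt(-4 + 17/(-14))/5) - 1*248 = (5 + sqrt(-4 + 17*(-1/14))/5) - 248 = (5 + sqrt(-4 - 17/14)/5) - 248 = (5 + sqrt(-73/14)/5) - 248 = (5 + (I*sqrt(1022)/14)/5) - 248 = (5 + I*sqrt(1022)/70) - 248 = -243 + I*sqrt(1022)/70 ≈ -243.0 + 0.4567*I)
s(a) = -243 + I*sqrt(1022)/70
L(-644, 664)/s(920) = (588 + 664*(-644)**2 - 1*(-644)*664**2)/(-243 + I*sqrt(1022)/70) = (588 + 664*414736 - 1*(-644)*440896)/(-243 + I*sqrt(1022)/70) = (588 + 275384704 + 283937024)/(-243 + I*sqrt(1022)/70) = 559322316/(-243 + I*sqrt(1022)/70)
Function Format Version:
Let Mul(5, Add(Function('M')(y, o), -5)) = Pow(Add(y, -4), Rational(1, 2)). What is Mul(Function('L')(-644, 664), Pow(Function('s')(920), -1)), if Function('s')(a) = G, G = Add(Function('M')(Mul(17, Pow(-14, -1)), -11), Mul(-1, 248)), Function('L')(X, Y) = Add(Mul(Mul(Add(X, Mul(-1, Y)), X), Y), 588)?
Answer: Add(Rational(-47570362975800, 20667223), Mul(Rational(-2796611580, 20667223), I, Pow(1022, Rational(1, 2)))) ≈ Add(-2.3017e+6, Mul(-4325.9, I))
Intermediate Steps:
Function('M')(y, o) = Add(5, Mul(Rational(1, 5), Pow(Add(-4, y), Rational(1, 2)))) (Function('M')(y, o) = Add(5, Mul(Rational(1, 5), Pow(Add(y, -4), Rational(1, 2)))) = Add(5, Mul(Rational(1, 5), Pow(Add(-4, y), Rational(1, 2)))))
Function('L')(X, Y) = Add(588, Mul(X, Y, Add(X, Mul(-1, Y)))) (Function('L')(X, Y) = Add(Mul(Mul(X, Add(X, Mul(-1, Y))), Y), 588) = Add(Mul(X, Y, Add(X, Mul(-1, Y))), 588) = Add(588, Mul(X, Y, Add(X, Mul(-1, Y)))))
G = Add(-243, Mul(Rational(1, 70), I, Pow(1022, Rational(1, 2)))) (G = Add(Add(5, Mul(Rational(1, 5), Pow(Add(-4, Mul(17, Pow(-14, -1))), Rational(1, 2)))), Mul(-1, 248)) = Add(Add(5, Mul(Rational(1, 5), Pow(Add(-4, Mul(17, Rational(-1, 14))), Rational(1, 2)))), -248) = Add(Add(5, Mul(Rational(1, 5), Pow(Add(-4, Rational(-17, 14)), Rational(1, 2)))), -248) = Add(Add(5, Mul(Rational(1, 5), Pow(Rational(-73, 14), Rational(1, 2)))), -248) = Add(Add(5, Mul(Rational(1, 5), Mul(Rational(1, 14), I, Pow(1022, Rational(1, 2))))), -248) = Add(Add(5, Mul(Rational(1, 70), I, Pow(1022, Rational(1, 2)))), -248) = Add(-243, Mul(Rational(1, 70), I, Pow(1022, Rational(1, 2)))) ≈ Add(-243.00, Mul(0.45670, I)))
Function('s')(a) = Add(-243, Mul(Rational(1, 70), I, Pow(1022, Rational(1, 2))))
Mul(Function('L')(-644, 664), Pow(Function('s')(920), -1)) = Mul(Add(588, Mul(664, Pow(-644, 2)), Mul(-1, -644, Pow(664, 2))), Pow(Add(-243, Mul(Rational(1, 70), I, Pow(1022, Rational(1, 2)))), -1)) = Mul(Add(588, Mul(664, 414736), Mul(-1, -644, 440896)), Pow(Add(-243, Mul(Rational(1, 70), I, Pow(1022, Rational(1, 2)))), -1)) = Mul(Add(588, 275384704, 283937024), Pow(Add(-243, Mul(Rational(1, 70), I, Pow(1022, Rational(1, 2)))), -1)) = Mul(559322316, Pow(Add(-243, Mul(Rational(1, 70), I, Pow(1022, Rational(1, 2)))), -1))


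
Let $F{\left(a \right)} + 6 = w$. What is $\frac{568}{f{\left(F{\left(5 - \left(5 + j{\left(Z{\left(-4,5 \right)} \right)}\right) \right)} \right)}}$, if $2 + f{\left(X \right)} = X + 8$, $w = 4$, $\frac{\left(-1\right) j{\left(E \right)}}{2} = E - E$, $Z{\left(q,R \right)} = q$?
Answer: $142$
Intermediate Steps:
$j{\left(E \right)} = 0$ ($j{\left(E \right)} = - 2 \left(E - E\right) = \left(-2\right) 0 = 0$)
$F{\left(a \right)} = -2$ ($F{\left(a \right)} = -6 + 4 = -2$)
$f{\left(X \right)} = 6 + X$ ($f{\left(X \right)} = -2 + \left(X + 8\right) = -2 + \left(8 + X\right) = 6 + X$)
$\frac{568}{f{\left(F{\left(5 - \left(5 + j{\left(Z{\left(-4,5 \right)} \right)}\right) \right)} \right)}} = \frac{568}{6 - 2} = \frac{568}{4} = 568 \cdot \frac{1}{4} = 142$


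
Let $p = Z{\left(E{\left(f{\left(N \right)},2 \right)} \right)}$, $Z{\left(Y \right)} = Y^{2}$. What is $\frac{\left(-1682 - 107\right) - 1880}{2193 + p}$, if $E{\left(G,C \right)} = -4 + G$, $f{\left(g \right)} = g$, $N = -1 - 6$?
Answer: $- \frac{3669}{2314} \approx -1.5856$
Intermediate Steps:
$N = -7$ ($N = -1 - 6 = -7$)
$p = 121$ ($p = \left(-4 - 7\right)^{2} = \left(-11\right)^{2} = 121$)
$\frac{\left(-1682 - 107\right) - 1880}{2193 + p} = \frac{\left(-1682 - 107\right) - 1880}{2193 + 121} = \frac{-1789 - 1880}{2314} = \left(-3669\right) \frac{1}{2314} = - \frac{3669}{2314}$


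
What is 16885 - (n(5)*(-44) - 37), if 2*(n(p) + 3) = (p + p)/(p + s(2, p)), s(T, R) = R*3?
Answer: 16801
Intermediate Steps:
s(T, R) = 3*R
n(p) = -11/4 (n(p) = -3 + ((p + p)/(p + 3*p))/2 = -3 + ((2*p)/((4*p)))/2 = -3 + ((2*p)*(1/(4*p)))/2 = -3 + (1/2)*(1/2) = -3 + 1/4 = -11/4)
16885 - (n(5)*(-44) - 37) = 16885 - (-11/4*(-44) - 37) = 16885 - (121 - 37) = 16885 - 1*84 = 16885 - 84 = 16801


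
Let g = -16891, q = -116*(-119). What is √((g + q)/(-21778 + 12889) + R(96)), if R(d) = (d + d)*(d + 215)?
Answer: √524236730655/2963 ≈ 244.36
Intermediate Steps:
q = 13804
R(d) = 2*d*(215 + d) (R(d) = (2*d)*(215 + d) = 2*d*(215 + d))
√((g + q)/(-21778 + 12889) + R(96)) = √((-16891 + 13804)/(-21778 + 12889) + 2*96*(215 + 96)) = √(-3087/(-8889) + 2*96*311) = √(-3087*(-1/8889) + 59712) = √(1029/2963 + 59712) = √(176927685/2963) = √524236730655/2963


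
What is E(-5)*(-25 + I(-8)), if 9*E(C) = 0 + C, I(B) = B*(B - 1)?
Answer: -235/9 ≈ -26.111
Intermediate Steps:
I(B) = B*(-1 + B)
E(C) = C/9 (E(C) = (0 + C)/9 = C/9)
E(-5)*(-25 + I(-8)) = ((⅑)*(-5))*(-25 - 8*(-1 - 8)) = -5*(-25 - 8*(-9))/9 = -5*(-25 + 72)/9 = -5/9*47 = -235/9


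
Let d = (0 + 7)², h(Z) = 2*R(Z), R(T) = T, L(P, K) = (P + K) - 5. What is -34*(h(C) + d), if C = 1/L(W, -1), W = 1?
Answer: -8262/5 ≈ -1652.4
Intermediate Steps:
L(P, K) = -5 + K + P (L(P, K) = (K + P) - 5 = -5 + K + P)
C = -⅕ (C = 1/(-5 - 1 + 1) = 1/(-5) = -⅕ ≈ -0.20000)
h(Z) = 2*Z
d = 49 (d = 7² = 49)
-34*(h(C) + d) = -34*(2*(-⅕) + 49) = -34*(-⅖ + 49) = -34*243/5 = -8262/5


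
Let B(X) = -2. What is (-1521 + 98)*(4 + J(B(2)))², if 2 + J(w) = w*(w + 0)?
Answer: -51228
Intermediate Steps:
J(w) = -2 + w² (J(w) = -2 + w*(w + 0) = -2 + w*w = -2 + w²)
(-1521 + 98)*(4 + J(B(2)))² = (-1521 + 98)*(4 + (-2 + (-2)²))² = -1423*(4 + (-2 + 4))² = -1423*(4 + 2)² = -1423*6² = -1423*36 = -51228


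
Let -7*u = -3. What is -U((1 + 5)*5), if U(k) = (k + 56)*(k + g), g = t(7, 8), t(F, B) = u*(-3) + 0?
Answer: -17286/7 ≈ -2469.4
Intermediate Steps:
u = 3/7 (u = -⅐*(-3) = 3/7 ≈ 0.42857)
t(F, B) = -9/7 (t(F, B) = (3/7)*(-3) + 0 = -9/7 + 0 = -9/7)
g = -9/7 ≈ -1.2857
U(k) = (56 + k)*(-9/7 + k) (U(k) = (k + 56)*(k - 9/7) = (56 + k)*(-9/7 + k))
-U((1 + 5)*5) = -(-72 + ((1 + 5)*5)² + 383*((1 + 5)*5)/7) = -(-72 + (6*5)² + 383*(6*5)/7) = -(-72 + 30² + (383/7)*30) = -(-72 + 900 + 11490/7) = -1*17286/7 = -17286/7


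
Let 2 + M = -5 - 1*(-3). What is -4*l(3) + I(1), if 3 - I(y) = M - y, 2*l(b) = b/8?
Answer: 29/4 ≈ 7.2500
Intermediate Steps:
M = -4 (M = -2 + (-5 - 1*(-3)) = -2 + (-5 + 3) = -2 - 2 = -4)
l(b) = b/16 (l(b) = (b/8)/2 = b/16)
I(y) = 7 + y (I(y) = 3 - (-4 - y) = 3 + (4 + y) = 7 + y)
-4*l(3) + I(1) = -3/4 + (7 + 1) = -4*3/16 + 8 = -3/4 + 8 = 29/4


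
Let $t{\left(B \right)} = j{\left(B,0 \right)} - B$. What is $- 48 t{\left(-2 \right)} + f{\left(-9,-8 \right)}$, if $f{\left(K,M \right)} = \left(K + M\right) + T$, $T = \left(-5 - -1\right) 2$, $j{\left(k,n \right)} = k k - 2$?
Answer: $-217$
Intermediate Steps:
$j{\left(k,n \right)} = -2 + k^{2}$ ($j{\left(k,n \right)} = k^{2} - 2 = -2 + k^{2}$)
$T = -8$ ($T = \left(-5 + 1\right) 2 = \left(-4\right) 2 = -8$)
$t{\left(B \right)} = -2 + B^{2} - B$ ($t{\left(B \right)} = \left(-2 + B^{2}\right) - B = -2 + B^{2} - B$)
$f{\left(K,M \right)} = -8 + K + M$ ($f{\left(K,M \right)} = \left(K + M\right) - 8 = -8 + K + M$)
$- 48 t{\left(-2 \right)} + f{\left(-9,-8 \right)} = - 48 \left(-2 + \left(-2\right)^{2} - -2\right) - 25 = - 48 \left(-2 + 4 + 2\right) - 25 = \left(-48\right) 4 - 25 = -192 - 25 = -217$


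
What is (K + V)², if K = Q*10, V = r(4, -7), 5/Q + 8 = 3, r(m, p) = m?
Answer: 36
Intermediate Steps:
Q = -1 (Q = 5/(-8 + 3) = 5/(-5) = 5*(-⅕) = -1)
V = 4
K = -10 (K = -1*10 = -10)
(K + V)² = (-10 + 4)² = (-6)² = 36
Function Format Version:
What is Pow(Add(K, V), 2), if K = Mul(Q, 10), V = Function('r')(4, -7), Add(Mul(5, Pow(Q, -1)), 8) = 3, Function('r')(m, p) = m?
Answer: 36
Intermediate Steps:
Q = -1 (Q = Mul(5, Pow(Add(-8, 3), -1)) = Mul(5, Pow(-5, -1)) = Mul(5, Rational(-1, 5)) = -1)
V = 4
K = -10 (K = Mul(-1, 10) = -10)
Pow(Add(K, V), 2) = Pow(Add(-10, 4), 2) = Pow(-6, 2) = 36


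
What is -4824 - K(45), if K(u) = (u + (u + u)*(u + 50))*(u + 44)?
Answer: -769779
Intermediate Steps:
K(u) = (44 + u)*(u + 2*u*(50 + u)) (K(u) = (u + (2*u)*(50 + u))*(44 + u) = (u + 2*u*(50 + u))*(44 + u) = (44 + u)*(u + 2*u*(50 + u)))
-4824 - K(45) = -4824 - 45*(4444 + 2*45² + 189*45) = -4824 - 45*(4444 + 2*2025 + 8505) = -4824 - 45*(4444 + 4050 + 8505) = -4824 - 45*16999 = -4824 - 1*764955 = -4824 - 764955 = -769779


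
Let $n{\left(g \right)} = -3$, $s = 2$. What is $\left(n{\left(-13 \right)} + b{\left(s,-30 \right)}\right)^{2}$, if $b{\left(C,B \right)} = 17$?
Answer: $196$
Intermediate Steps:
$\left(n{\left(-13 \right)} + b{\left(s,-30 \right)}\right)^{2} = \left(-3 + 17\right)^{2} = 14^{2} = 196$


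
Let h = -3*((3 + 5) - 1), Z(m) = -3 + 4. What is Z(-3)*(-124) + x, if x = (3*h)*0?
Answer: -124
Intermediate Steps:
Z(m) = 1
h = -21 (h = -3*(8 - 1) = -3*7 = -21)
x = 0 (x = (3*(-21))*0 = -63*0 = 0)
Z(-3)*(-124) + x = 1*(-124) + 0 = -124 + 0 = -124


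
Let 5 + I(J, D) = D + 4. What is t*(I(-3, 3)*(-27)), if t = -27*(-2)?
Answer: -2916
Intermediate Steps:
I(J, D) = -1 + D (I(J, D) = -5 + (D + 4) = -5 + (4 + D) = -1 + D)
t = 54
t*(I(-3, 3)*(-27)) = 54*((-1 + 3)*(-27)) = 54*(2*(-27)) = 54*(-54) = -2916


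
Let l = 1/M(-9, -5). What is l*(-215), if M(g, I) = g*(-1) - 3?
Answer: -215/6 ≈ -35.833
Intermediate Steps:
M(g, I) = -3 - g (M(g, I) = -g - 3 = -3 - g)
l = 1/6 (l = 1/(-3 - 1*(-9)) = 1/(-3 + 9) = 1/6 ≈ 0.16667)
l*(-215) = (1/6)*(-215) = -215/6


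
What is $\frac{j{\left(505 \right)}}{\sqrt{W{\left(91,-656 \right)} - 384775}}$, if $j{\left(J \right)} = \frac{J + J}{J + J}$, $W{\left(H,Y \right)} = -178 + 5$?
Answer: $- \frac{i \sqrt{37}}{3774} \approx - 0.0016118 i$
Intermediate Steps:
$W{\left(H,Y \right)} = -173$
$j{\left(J \right)} = 1$ ($j{\left(J \right)} = \frac{2 J}{2 J} = 2 J \frac{1}{2 J} = 1$)
$\frac{j{\left(505 \right)}}{\sqrt{W{\left(91,-656 \right)} - 384775}} = 1 \frac{1}{\sqrt{-173 - 384775}} = 1 \frac{1}{\sqrt{-384948}} = 1 \frac{1}{102 i \sqrt{37}} = 1 \left(- \frac{i \sqrt{37}}{3774}\right) = - \frac{i \sqrt{37}}{3774}$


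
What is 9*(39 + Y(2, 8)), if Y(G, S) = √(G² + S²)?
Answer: 351 + 18*√17 ≈ 425.22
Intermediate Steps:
9*(39 + Y(2, 8)) = 9*(39 + √(2² + 8²)) = 9*(39 + √(4 + 64)) = 9*(39 + √68) = 9*(39 + 2*√17) = 351 + 18*√17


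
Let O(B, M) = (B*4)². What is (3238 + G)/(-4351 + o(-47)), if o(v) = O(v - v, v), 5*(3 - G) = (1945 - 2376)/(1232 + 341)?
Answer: -25490896/34220615 ≈ -0.74490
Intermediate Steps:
G = 24026/7865 (G = 3 - (1945 - 2376)/(5*(1232 + 341)) = 3 - (-431)/(5*1573) = 3 - ⅕*(-431/1573) = 3 + 431/7865 = 24026/7865 ≈ 3.0548)
O(B, M) = 16*B² (O(B, M) = (4*B)² = 16*B²)
o(v) = 0 (o(v) = 16*(v - v)² = 16*0² = 16*0 = 0)
(3238 + G)/(-4351 + o(-47)) = (3238 + 24026/7865)/(-4351 + 0) = (25490896/7865)/(-4351) = (25490896/7865)*(-1/4351) = -25490896/34220615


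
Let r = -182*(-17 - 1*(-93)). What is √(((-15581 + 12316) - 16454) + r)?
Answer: I*√33551 ≈ 183.17*I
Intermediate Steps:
r = -13832 (r = -182*(-17 + 93) = -182*76 = -13832)
√(((-15581 + 12316) - 16454) + r) = √(((-15581 + 12316) - 16454) - 13832) = √((-3265 - 16454) - 13832) = √(-19719 - 13832) = √(-33551) = I*√33551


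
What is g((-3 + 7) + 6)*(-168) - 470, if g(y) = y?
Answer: -2150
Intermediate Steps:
g((-3 + 7) + 6)*(-168) - 470 = ((-3 + 7) + 6)*(-168) - 470 = (4 + 6)*(-168) - 470 = 10*(-168) - 470 = -1680 - 470 = -2150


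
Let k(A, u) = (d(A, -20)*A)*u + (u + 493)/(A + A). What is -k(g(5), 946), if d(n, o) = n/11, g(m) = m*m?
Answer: -2688939/50 ≈ -53779.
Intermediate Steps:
g(m) = m²
d(n, o) = n/11 (d(n, o) = n*(1/11) = n/11)
k(A, u) = (493 + u)/(2*A) + u*A²/11 (k(A, u) = ((A/11)*A)*u + (u + 493)/(A + A) = (A²/11)*u + (493 + u)/((2*A)) = u*A²/11 + (493 + u)*(1/(2*A)) = u*A²/11 + (493 + u)/(2*A) = (493 + u)/(2*A) + u*A²/11)
-k(g(5), 946) = -(5423 + 11*946 + 2*946*(5²)³)/(22*(5²)) = -(5423 + 10406 + 2*946*25³)/(22*25) = -(5423 + 10406 + 2*946*15625)/(22*25) = -(5423 + 10406 + 29562500)/(22*25) = -29578329/(22*25) = -1*2688939/50 = -2688939/50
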